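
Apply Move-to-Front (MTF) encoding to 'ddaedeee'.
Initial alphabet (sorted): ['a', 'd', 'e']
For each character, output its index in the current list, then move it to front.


MTF encoding:
'd': index 1 in ['a', 'd', 'e'] -> ['d', 'a', 'e']
'd': index 0 in ['d', 'a', 'e'] -> ['d', 'a', 'e']
'a': index 1 in ['d', 'a', 'e'] -> ['a', 'd', 'e']
'e': index 2 in ['a', 'd', 'e'] -> ['e', 'a', 'd']
'd': index 2 in ['e', 'a', 'd'] -> ['d', 'e', 'a']
'e': index 1 in ['d', 'e', 'a'] -> ['e', 'd', 'a']
'e': index 0 in ['e', 'd', 'a'] -> ['e', 'd', 'a']
'e': index 0 in ['e', 'd', 'a'] -> ['e', 'd', 'a']


Output: [1, 0, 1, 2, 2, 1, 0, 0]


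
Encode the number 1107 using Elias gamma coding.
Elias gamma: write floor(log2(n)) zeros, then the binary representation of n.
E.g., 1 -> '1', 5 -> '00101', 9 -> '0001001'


num_bits = floor(log2(1107)) + 1 = 11
leading_zeros = num_bits - 1 = 10
binary(1107) = 10001010011

Elias gamma(1107) = '0000000000' + '10001010011' = 000000000010001010011 (21 bits)


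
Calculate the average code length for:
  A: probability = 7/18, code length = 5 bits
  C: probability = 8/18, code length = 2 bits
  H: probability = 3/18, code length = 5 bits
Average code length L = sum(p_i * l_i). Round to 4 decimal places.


Weighted contributions p_i * l_i:
  A: (7/18) * 5 = 35/18
  C: (8/18) * 2 = 16/18
  H: (3/18) * 5 = 15/18
Sum = (35 + 16 + 15)/18 = 66/18

L = 66/18 = 3.6667 bits/symbol


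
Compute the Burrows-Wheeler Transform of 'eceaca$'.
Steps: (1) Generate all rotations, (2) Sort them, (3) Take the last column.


Rotations (sorted):
  0: $eceaca -> last char: a
  1: a$eceac -> last char: c
  2: aca$ece -> last char: e
  3: ca$ecea -> last char: a
  4: ceaca$e -> last char: e
  5: eaca$ec -> last char: c
  6: eceaca$ -> last char: $


BWT = aceaec$


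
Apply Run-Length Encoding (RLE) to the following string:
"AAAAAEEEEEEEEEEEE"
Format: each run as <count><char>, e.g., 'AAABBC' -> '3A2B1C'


Scanning runs left to right:
  i=0: run of 'A' x 5 -> '5A'
  i=5: run of 'E' x 12 -> '12E'

RLE = 5A12E


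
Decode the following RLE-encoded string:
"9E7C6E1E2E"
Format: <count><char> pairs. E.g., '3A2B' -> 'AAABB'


Expanding each <count><char> pair:
  9E -> 'EEEEEEEEE'
  7C -> 'CCCCCCC'
  6E -> 'EEEEEE'
  1E -> 'E'
  2E -> 'EE'

Decoded = EEEEEEEEECCCCCCCEEEEEEEEE


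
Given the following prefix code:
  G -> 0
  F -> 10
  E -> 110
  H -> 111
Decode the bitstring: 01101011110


Decoding step by step:
Bits 0 -> G
Bits 110 -> E
Bits 10 -> F
Bits 111 -> H
Bits 10 -> F


Decoded message: GEFHF


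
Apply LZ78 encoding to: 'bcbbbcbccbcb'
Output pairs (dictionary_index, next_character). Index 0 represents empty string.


LZ78 encoding steps:
Dictionary: {0: ''}
Step 1: w='' (idx 0), next='b' -> output (0, 'b'), add 'b' as idx 1
Step 2: w='' (idx 0), next='c' -> output (0, 'c'), add 'c' as idx 2
Step 3: w='b' (idx 1), next='b' -> output (1, 'b'), add 'bb' as idx 3
Step 4: w='b' (idx 1), next='c' -> output (1, 'c'), add 'bc' as idx 4
Step 5: w='bc' (idx 4), next='c' -> output (4, 'c'), add 'bcc' as idx 5
Step 6: w='bc' (idx 4), next='b' -> output (4, 'b'), add 'bcb' as idx 6


Encoded: [(0, 'b'), (0, 'c'), (1, 'b'), (1, 'c'), (4, 'c'), (4, 'b')]


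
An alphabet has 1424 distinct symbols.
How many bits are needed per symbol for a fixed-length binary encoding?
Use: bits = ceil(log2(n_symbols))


log2(1424) = 10.4757
Bracket: 2^10 = 1024 < 1424 <= 2^11 = 2048
So ceil(log2(1424)) = 11

bits = ceil(log2(1424)) = ceil(10.4757) = 11 bits


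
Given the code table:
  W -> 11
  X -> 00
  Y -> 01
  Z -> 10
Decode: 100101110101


Decoding:
10 -> Z
01 -> Y
01 -> Y
11 -> W
01 -> Y
01 -> Y


Result: ZYYWYY


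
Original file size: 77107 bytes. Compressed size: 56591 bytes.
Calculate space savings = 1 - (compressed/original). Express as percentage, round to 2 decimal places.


ratio = compressed/original = 56591/77107 = 0.733928
savings = 1 - ratio = 1 - 0.733928 = 0.266072
as a percentage: 0.266072 * 100 = 26.61%

Space savings = 1 - 56591/77107 = 26.61%


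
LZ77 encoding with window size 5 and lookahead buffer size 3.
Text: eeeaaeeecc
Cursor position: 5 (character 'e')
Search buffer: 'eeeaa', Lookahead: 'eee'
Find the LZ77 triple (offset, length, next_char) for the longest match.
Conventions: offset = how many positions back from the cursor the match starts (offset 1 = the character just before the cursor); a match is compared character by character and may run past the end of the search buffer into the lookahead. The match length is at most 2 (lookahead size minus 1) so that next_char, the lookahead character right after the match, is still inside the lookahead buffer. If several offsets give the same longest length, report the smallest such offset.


Try each offset into the search buffer:
  offset=1 (pos 4, char 'a'): match length 0
  offset=2 (pos 3, char 'a'): match length 0
  offset=3 (pos 2, char 'e'): match length 1
  offset=4 (pos 1, char 'e'): match length 2
  offset=5 (pos 0, char 'e'): match length 2
Longest match has length 2, found at offsets 4, 5; take the smallest, offset 4.
next_char = character at position 5 + 2 = 7 -> 'e'

Best match: offset=4, length=2 (matching 'ee' starting at position 1)
LZ77 triple: (4, 2, 'e')


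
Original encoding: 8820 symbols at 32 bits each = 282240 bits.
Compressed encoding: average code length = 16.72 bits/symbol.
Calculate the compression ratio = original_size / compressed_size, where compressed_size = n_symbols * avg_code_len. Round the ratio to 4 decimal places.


original_size = n_symbols * orig_bits = 8820 * 32 = 282240 bits
compressed_size = n_symbols * avg_code_len = 8820 * 16.72 = 147470.4 bits
ratio = original_size / compressed_size = 282240 / 147470.4 = 1.9139

Compression ratio = 1.9139


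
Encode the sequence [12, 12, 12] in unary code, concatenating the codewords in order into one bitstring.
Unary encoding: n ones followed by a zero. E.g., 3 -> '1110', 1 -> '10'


Encode each number as n ones followed by a terminating 0:
  12 -> 1111111111110 (13 bits)
  12 -> 1111111111110 (13 bits)
  12 -> 1111111111110 (13 bits)
Total length = 13 + 13 + 13 = 39 bits.

Unary([12, 12, 12]) = 111111111111011111111111101111111111110 (39 bits)


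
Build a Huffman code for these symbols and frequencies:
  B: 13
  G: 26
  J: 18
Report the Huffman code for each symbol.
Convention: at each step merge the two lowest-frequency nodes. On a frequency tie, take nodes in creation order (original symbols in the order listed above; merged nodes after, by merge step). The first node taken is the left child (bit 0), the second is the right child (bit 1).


Huffman tree construction:
Step 1: Merge B(13) + J(18) = 31
Step 2: Merge G(26) + (B+J)(31) = 57
Read each symbol's code off the tree from the root (left child = 0, right child = 1).

Codes:
  B: 10 (length 2)
  G: 0 (length 1)
  J: 11 (length 2)
Average code length: 88/57 = 1.5439 bits/symbol


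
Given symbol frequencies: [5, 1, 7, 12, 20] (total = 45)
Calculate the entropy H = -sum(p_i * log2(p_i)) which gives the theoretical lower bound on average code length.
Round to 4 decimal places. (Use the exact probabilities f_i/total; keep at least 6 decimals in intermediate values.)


Per-symbol terms -p_i * log2(p_i) with p_i = f_i/45:
  p = 5/45 = 0.111111: log2(p) = -3.169925, -p*log2(p) = 0.352214
  p = 1/45 = 0.022222: log2(p) = -5.491853, -p*log2(p) = 0.122041
  p = 7/45 = 0.155556: log2(p) = -2.684498, -p*log2(p) = 0.417589
  p = 12/45 = 0.266667: log2(p) = -1.906891, -p*log2(p) = 0.508504
  p = 20/45 = 0.444444: log2(p) = -1.169925, -p*log2(p) = 0.519967
H = 0.352214 + 0.122041 + 0.417589 + 0.508504 + 0.519967 = 1.920315

H = 1.9203 bits/symbol


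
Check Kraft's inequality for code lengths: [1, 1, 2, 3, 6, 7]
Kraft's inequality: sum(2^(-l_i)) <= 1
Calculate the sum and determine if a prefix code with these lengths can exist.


Sum = 2^(-1) + 2^(-1) + 2^(-2) + 2^(-3) + 2^(-6) + 2^(-7)
    = 0.5 + 0.5 + 0.25 + 0.125 + 0.015625 + 0.0078125
    = 179/128 = 1.3984375
Since 1.3984375 > 1, Kraft's inequality is NOT satisfied.
A prefix code with these lengths CANNOT exist.

Kraft sum = 1.3984375. Not satisfied.


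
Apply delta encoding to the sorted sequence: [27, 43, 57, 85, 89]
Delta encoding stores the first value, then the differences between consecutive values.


First value: 27
Deltas:
  43 - 27 = 16
  57 - 43 = 14
  85 - 57 = 28
  89 - 85 = 4


Delta encoded: [27, 16, 14, 28, 4]


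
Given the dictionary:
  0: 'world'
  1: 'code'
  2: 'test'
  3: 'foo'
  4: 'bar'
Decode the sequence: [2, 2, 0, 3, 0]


Look up each index in the dictionary:
  2 -> 'test'
  2 -> 'test'
  0 -> 'world'
  3 -> 'foo'
  0 -> 'world'

Decoded: "test test world foo world"


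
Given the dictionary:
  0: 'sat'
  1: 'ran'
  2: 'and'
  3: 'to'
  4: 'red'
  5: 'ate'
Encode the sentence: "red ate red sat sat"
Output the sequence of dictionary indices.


Look up each word in the dictionary:
  'red' -> 4
  'ate' -> 5
  'red' -> 4
  'sat' -> 0
  'sat' -> 0

Encoded: [4, 5, 4, 0, 0]


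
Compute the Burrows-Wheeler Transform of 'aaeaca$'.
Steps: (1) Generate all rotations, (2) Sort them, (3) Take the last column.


Rotations (sorted):
  0: $aaeaca -> last char: a
  1: a$aaeac -> last char: c
  2: aaeaca$ -> last char: $
  3: aca$aae -> last char: e
  4: aeaca$a -> last char: a
  5: ca$aaea -> last char: a
  6: eaca$aa -> last char: a


BWT = ac$eaaa


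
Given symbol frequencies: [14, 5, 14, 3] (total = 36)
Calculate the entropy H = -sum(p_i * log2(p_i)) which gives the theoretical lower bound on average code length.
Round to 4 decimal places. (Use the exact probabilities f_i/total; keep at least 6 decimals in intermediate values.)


Per-symbol terms -p_i * log2(p_i) with p_i = f_i/36:
  p = 14/36 = 0.388889: log2(p) = -1.362570, -p*log2(p) = 0.529888
  p = 5/36 = 0.138889: log2(p) = -2.847997, -p*log2(p) = 0.395555
  p = 14/36 = 0.388889: log2(p) = -1.362570, -p*log2(p) = 0.529888
  p = 3/36 = 0.083333: log2(p) = -3.584963, -p*log2(p) = 0.298747
H = 0.529888 + 0.395555 + 0.529888 + 0.298747 = 1.754078

H = 1.7541 bits/symbol


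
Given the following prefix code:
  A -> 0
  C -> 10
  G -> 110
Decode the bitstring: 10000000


Decoding step by step:
Bits 10 -> C
Bits 0 -> A
Bits 0 -> A
Bits 0 -> A
Bits 0 -> A
Bits 0 -> A
Bits 0 -> A


Decoded message: CAAAAAA


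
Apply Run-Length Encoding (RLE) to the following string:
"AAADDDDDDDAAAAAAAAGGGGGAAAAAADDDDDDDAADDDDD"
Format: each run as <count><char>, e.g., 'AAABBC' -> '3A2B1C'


Scanning runs left to right:
  i=0: run of 'A' x 3 -> '3A'
  i=3: run of 'D' x 7 -> '7D'
  i=10: run of 'A' x 8 -> '8A'
  i=18: run of 'G' x 5 -> '5G'
  i=23: run of 'A' x 6 -> '6A'
  i=29: run of 'D' x 7 -> '7D'
  i=36: run of 'A' x 2 -> '2A'
  i=38: run of 'D' x 5 -> '5D'

RLE = 3A7D8A5G6A7D2A5D


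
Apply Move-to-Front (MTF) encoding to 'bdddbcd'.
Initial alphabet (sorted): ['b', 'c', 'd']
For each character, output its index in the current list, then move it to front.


MTF encoding:
'b': index 0 in ['b', 'c', 'd'] -> ['b', 'c', 'd']
'd': index 2 in ['b', 'c', 'd'] -> ['d', 'b', 'c']
'd': index 0 in ['d', 'b', 'c'] -> ['d', 'b', 'c']
'd': index 0 in ['d', 'b', 'c'] -> ['d', 'b', 'c']
'b': index 1 in ['d', 'b', 'c'] -> ['b', 'd', 'c']
'c': index 2 in ['b', 'd', 'c'] -> ['c', 'b', 'd']
'd': index 2 in ['c', 'b', 'd'] -> ['d', 'c', 'b']


Output: [0, 2, 0, 0, 1, 2, 2]


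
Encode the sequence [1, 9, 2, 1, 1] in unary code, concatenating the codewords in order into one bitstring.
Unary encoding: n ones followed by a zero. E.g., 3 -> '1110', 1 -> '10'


Encode each number as n ones followed by a terminating 0:
  1 -> 10 (2 bits)
  9 -> 1111111110 (10 bits)
  2 -> 110 (3 bits)
  1 -> 10 (2 bits)
  1 -> 10 (2 bits)
Total length = 2 + 10 + 3 + 2 + 2 = 19 bits.

Unary([1, 9, 2, 1, 1]) = 1011111111101101010 (19 bits)


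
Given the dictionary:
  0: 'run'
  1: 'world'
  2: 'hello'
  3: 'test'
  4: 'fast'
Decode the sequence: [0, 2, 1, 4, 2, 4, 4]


Look up each index in the dictionary:
  0 -> 'run'
  2 -> 'hello'
  1 -> 'world'
  4 -> 'fast'
  2 -> 'hello'
  4 -> 'fast'
  4 -> 'fast'

Decoded: "run hello world fast hello fast fast"


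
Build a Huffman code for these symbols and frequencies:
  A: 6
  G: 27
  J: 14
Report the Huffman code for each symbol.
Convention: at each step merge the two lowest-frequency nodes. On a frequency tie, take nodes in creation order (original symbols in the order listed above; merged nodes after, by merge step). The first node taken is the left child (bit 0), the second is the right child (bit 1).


Huffman tree construction:
Step 1: Merge A(6) + J(14) = 20
Step 2: Merge (A+J)(20) + G(27) = 47
Read each symbol's code off the tree from the root (left child = 0, right child = 1).

Codes:
  A: 00 (length 2)
  G: 1 (length 1)
  J: 01 (length 2)
Average code length: 67/47 = 1.4255 bits/symbol


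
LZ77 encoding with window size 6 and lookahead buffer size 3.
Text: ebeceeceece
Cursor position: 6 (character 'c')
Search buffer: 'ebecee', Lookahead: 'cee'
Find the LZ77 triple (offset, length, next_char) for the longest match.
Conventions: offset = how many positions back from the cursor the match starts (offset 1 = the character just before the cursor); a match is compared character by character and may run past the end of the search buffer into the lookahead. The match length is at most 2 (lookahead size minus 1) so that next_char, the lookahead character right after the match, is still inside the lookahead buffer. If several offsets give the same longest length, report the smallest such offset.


Try each offset into the search buffer:
  offset=1 (pos 5, char 'e'): match length 0
  offset=2 (pos 4, char 'e'): match length 0
  offset=3 (pos 3, char 'c'): match length 2
  offset=4 (pos 2, char 'e'): match length 0
  offset=5 (pos 1, char 'b'): match length 0
  offset=6 (pos 0, char 'e'): match length 0
Longest match has length 2 at offset 3.
next_char = character at position 6 + 2 = 8 -> 'e'

Best match: offset=3, length=2 (matching 'ce' starting at position 3)
LZ77 triple: (3, 2, 'e')


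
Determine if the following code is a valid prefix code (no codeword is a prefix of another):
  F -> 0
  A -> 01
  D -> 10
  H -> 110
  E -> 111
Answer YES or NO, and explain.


Checking each pair (does one codeword prefix another?):
  F='0' vs A='01': prefix -- VIOLATION

NO -- this is NOT a valid prefix code. F (0) is a prefix of A (01).


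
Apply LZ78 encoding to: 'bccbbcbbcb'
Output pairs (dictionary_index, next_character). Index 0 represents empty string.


LZ78 encoding steps:
Dictionary: {0: ''}
Step 1: w='' (idx 0), next='b' -> output (0, 'b'), add 'b' as idx 1
Step 2: w='' (idx 0), next='c' -> output (0, 'c'), add 'c' as idx 2
Step 3: w='c' (idx 2), next='b' -> output (2, 'b'), add 'cb' as idx 3
Step 4: w='b' (idx 1), next='c' -> output (1, 'c'), add 'bc' as idx 4
Step 5: w='b' (idx 1), next='b' -> output (1, 'b'), add 'bb' as idx 5
Step 6: w='cb' (idx 3), end of input -> output (3, '')


Encoded: [(0, 'b'), (0, 'c'), (2, 'b'), (1, 'c'), (1, 'b'), (3, '')]


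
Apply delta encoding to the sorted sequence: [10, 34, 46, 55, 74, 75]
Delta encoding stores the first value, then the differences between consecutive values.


First value: 10
Deltas:
  34 - 10 = 24
  46 - 34 = 12
  55 - 46 = 9
  74 - 55 = 19
  75 - 74 = 1


Delta encoded: [10, 24, 12, 9, 19, 1]


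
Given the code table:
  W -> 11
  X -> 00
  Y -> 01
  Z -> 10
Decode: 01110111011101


Decoding:
01 -> Y
11 -> W
01 -> Y
11 -> W
01 -> Y
11 -> W
01 -> Y


Result: YWYWYWY


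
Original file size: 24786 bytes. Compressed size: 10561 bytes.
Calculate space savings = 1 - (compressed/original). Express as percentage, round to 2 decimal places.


ratio = compressed/original = 10561/24786 = 0.426087
savings = 1 - ratio = 1 - 0.426087 = 0.573913
as a percentage: 0.573913 * 100 = 57.39%

Space savings = 1 - 10561/24786 = 57.39%


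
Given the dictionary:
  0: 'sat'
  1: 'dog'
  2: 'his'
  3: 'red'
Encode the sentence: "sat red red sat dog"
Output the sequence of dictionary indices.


Look up each word in the dictionary:
  'sat' -> 0
  'red' -> 3
  'red' -> 3
  'sat' -> 0
  'dog' -> 1

Encoded: [0, 3, 3, 0, 1]


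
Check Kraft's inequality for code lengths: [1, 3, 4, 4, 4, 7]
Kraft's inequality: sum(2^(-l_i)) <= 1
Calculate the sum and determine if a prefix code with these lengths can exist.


Sum = 2^(-1) + 2^(-3) + 2^(-4) + 2^(-4) + 2^(-4) + 2^(-7)
    = 0.5 + 0.125 + 0.0625 + 0.0625 + 0.0625 + 0.0078125
    = 105/128 = 0.8203125
Since 0.8203125 <= 1, Kraft's inequality IS satisfied.
A prefix code with these lengths CAN exist.

Kraft sum = 0.8203125. Satisfied.


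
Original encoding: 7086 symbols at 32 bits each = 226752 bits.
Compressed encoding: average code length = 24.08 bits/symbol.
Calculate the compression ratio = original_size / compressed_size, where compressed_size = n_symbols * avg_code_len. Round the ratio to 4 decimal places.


original_size = n_symbols * orig_bits = 7086 * 32 = 226752 bits
compressed_size = n_symbols * avg_code_len = 7086 * 24.08 = 170630.88 bits
ratio = original_size / compressed_size = 226752 / 170630.88 = 1.3289

Compression ratio = 1.3289


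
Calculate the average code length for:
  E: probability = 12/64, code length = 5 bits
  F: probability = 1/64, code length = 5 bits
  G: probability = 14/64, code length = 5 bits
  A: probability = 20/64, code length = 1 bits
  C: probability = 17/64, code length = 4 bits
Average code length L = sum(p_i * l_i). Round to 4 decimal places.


Weighted contributions p_i * l_i:
  E: (12/64) * 5 = 60/64
  F: (1/64) * 5 = 5/64
  G: (14/64) * 5 = 70/64
  A: (20/64) * 1 = 20/64
  C: (17/64) * 4 = 68/64
Sum = (60 + 5 + 70 + 20 + 68)/64 = 223/64

L = 223/64 = 3.4844 bits/symbol


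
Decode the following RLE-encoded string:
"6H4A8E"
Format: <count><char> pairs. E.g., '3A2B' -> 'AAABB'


Expanding each <count><char> pair:
  6H -> 'HHHHHH'
  4A -> 'AAAA'
  8E -> 'EEEEEEEE'

Decoded = HHHHHHAAAAEEEEEEEE


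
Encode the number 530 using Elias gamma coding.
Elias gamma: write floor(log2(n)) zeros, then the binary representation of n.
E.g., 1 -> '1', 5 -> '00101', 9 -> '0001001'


num_bits = floor(log2(530)) + 1 = 10
leading_zeros = num_bits - 1 = 9
binary(530) = 1000010010

Elias gamma(530) = '000000000' + '1000010010' = 0000000001000010010 (19 bits)


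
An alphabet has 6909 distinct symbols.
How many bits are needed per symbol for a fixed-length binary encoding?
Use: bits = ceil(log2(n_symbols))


log2(6909) = 12.7543
Bracket: 2^12 = 4096 < 6909 <= 2^13 = 8192
So ceil(log2(6909)) = 13

bits = ceil(log2(6909)) = ceil(12.7543) = 13 bits


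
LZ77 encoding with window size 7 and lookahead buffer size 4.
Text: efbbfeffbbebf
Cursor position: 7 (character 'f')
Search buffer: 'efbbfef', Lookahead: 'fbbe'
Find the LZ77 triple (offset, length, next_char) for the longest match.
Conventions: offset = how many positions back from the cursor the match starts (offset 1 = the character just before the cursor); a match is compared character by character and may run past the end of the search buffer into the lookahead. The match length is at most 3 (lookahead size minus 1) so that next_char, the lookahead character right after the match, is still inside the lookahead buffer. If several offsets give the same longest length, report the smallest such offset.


Try each offset into the search buffer:
  offset=1 (pos 6, char 'f'): match length 1
  offset=2 (pos 5, char 'e'): match length 0
  offset=3 (pos 4, char 'f'): match length 1
  offset=4 (pos 3, char 'b'): match length 0
  offset=5 (pos 2, char 'b'): match length 0
  offset=6 (pos 1, char 'f'): match length 3
  offset=7 (pos 0, char 'e'): match length 0
Longest match has length 3 at offset 6.
next_char = character at position 7 + 3 = 10 -> 'e'

Best match: offset=6, length=3 (matching 'fbb' starting at position 1)
LZ77 triple: (6, 3, 'e')


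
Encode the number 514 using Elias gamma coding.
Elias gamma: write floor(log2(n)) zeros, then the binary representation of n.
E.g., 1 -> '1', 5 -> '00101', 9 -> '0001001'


num_bits = floor(log2(514)) + 1 = 10
leading_zeros = num_bits - 1 = 9
binary(514) = 1000000010

Elias gamma(514) = '000000000' + '1000000010' = 0000000001000000010 (19 bits)


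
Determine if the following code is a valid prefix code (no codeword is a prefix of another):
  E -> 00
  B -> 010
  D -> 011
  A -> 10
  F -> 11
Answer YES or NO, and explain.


Checking each pair (does one codeword prefix another?):
  E='00' vs B='010': no prefix
  E='00' vs D='011': no prefix
  E='00' vs A='10': no prefix
  E='00' vs F='11': no prefix
  B='010' vs E='00': no prefix
  B='010' vs D='011': no prefix
  B='010' vs A='10': no prefix
  B='010' vs F='11': no prefix
  D='011' vs E='00': no prefix
  D='011' vs B='010': no prefix
  D='011' vs A='10': no prefix
  D='011' vs F='11': no prefix
  A='10' vs E='00': no prefix
  A='10' vs B='010': no prefix
  A='10' vs D='011': no prefix
  A='10' vs F='11': no prefix
  F='11' vs E='00': no prefix
  F='11' vs B='010': no prefix
  F='11' vs D='011': no prefix
  F='11' vs A='10': no prefix
No violation found over all pairs.

YES -- this is a valid prefix code. No codeword is a prefix of any other codeword.


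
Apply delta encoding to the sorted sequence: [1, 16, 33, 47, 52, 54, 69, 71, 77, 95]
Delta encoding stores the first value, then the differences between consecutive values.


First value: 1
Deltas:
  16 - 1 = 15
  33 - 16 = 17
  47 - 33 = 14
  52 - 47 = 5
  54 - 52 = 2
  69 - 54 = 15
  71 - 69 = 2
  77 - 71 = 6
  95 - 77 = 18


Delta encoded: [1, 15, 17, 14, 5, 2, 15, 2, 6, 18]


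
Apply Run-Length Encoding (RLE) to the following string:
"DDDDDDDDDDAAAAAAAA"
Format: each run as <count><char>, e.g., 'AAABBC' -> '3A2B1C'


Scanning runs left to right:
  i=0: run of 'D' x 10 -> '10D'
  i=10: run of 'A' x 8 -> '8A'

RLE = 10D8A


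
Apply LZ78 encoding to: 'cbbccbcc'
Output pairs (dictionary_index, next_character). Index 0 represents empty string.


LZ78 encoding steps:
Dictionary: {0: ''}
Step 1: w='' (idx 0), next='c' -> output (0, 'c'), add 'c' as idx 1
Step 2: w='' (idx 0), next='b' -> output (0, 'b'), add 'b' as idx 2
Step 3: w='b' (idx 2), next='c' -> output (2, 'c'), add 'bc' as idx 3
Step 4: w='c' (idx 1), next='b' -> output (1, 'b'), add 'cb' as idx 4
Step 5: w='c' (idx 1), next='c' -> output (1, 'c'), add 'cc' as idx 5


Encoded: [(0, 'c'), (0, 'b'), (2, 'c'), (1, 'b'), (1, 'c')]


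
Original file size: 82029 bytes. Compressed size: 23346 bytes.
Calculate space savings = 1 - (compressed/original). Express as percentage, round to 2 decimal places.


ratio = compressed/original = 23346/82029 = 0.284607
savings = 1 - ratio = 1 - 0.284607 = 0.715393
as a percentage: 0.715393 * 100 = 71.54%

Space savings = 1 - 23346/82029 = 71.54%


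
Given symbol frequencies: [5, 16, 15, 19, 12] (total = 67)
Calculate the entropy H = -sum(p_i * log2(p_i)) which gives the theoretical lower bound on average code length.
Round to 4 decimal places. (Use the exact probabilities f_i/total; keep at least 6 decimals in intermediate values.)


Per-symbol terms -p_i * log2(p_i) with p_i = f_i/67:
  p = 5/67 = 0.074627: log2(p) = -3.744161, -p*log2(p) = 0.279415
  p = 16/67 = 0.238806: log2(p) = -2.066089, -p*log2(p) = 0.493394
  p = 15/67 = 0.223881: log2(p) = -2.159199, -p*log2(p) = 0.483403
  p = 19/67 = 0.283582: log2(p) = -1.818162, -p*log2(p) = 0.515598
  p = 12/67 = 0.179104: log2(p) = -2.481127, -p*log2(p) = 0.444381
H = 0.279415 + 0.493394 + 0.483403 + 0.515598 + 0.444381 = 2.216191

H = 2.2162 bits/symbol


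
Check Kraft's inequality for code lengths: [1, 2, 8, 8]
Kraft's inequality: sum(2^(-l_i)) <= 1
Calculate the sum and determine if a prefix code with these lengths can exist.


Sum = 2^(-1) + 2^(-2) + 2^(-8) + 2^(-8)
    = 0.5 + 0.25 + 0.00390625 + 0.00390625
    = 194/256 = 0.7578125
Since 0.7578125 <= 1, Kraft's inequality IS satisfied.
A prefix code with these lengths CAN exist.

Kraft sum = 0.7578125. Satisfied.


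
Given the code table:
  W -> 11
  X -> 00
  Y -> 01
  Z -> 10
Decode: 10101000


Decoding:
10 -> Z
10 -> Z
10 -> Z
00 -> X


Result: ZZZX


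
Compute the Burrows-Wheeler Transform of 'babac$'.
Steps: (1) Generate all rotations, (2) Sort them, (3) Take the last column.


Rotations (sorted):
  0: $babac -> last char: c
  1: abac$b -> last char: b
  2: ac$bab -> last char: b
  3: babac$ -> last char: $
  4: bac$ba -> last char: a
  5: c$baba -> last char: a


BWT = cbb$aa


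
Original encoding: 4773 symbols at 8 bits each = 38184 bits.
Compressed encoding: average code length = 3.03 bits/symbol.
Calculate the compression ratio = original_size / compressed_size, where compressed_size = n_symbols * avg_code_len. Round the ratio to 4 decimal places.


original_size = n_symbols * orig_bits = 4773 * 8 = 38184 bits
compressed_size = n_symbols * avg_code_len = 4773 * 3.03 = 14462.19 bits
ratio = original_size / compressed_size = 38184 / 14462.19 = 2.6403

Compression ratio = 2.6403


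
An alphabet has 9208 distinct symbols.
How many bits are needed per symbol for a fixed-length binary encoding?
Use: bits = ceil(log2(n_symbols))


log2(9208) = 13.1687
Bracket: 2^13 = 8192 < 9208 <= 2^14 = 16384
So ceil(log2(9208)) = 14

bits = ceil(log2(9208)) = ceil(13.1687) = 14 bits


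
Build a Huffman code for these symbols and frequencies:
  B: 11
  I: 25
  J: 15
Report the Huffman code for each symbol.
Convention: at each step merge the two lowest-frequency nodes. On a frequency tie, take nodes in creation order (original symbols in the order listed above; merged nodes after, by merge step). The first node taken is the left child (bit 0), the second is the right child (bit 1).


Huffman tree construction:
Step 1: Merge B(11) + J(15) = 26
Step 2: Merge I(25) + (B+J)(26) = 51
Read each symbol's code off the tree from the root (left child = 0, right child = 1).

Codes:
  B: 10 (length 2)
  I: 0 (length 1)
  J: 11 (length 2)
Average code length: 77/51 = 1.5098 bits/symbol


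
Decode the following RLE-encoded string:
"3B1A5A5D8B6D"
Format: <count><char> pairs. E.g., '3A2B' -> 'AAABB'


Expanding each <count><char> pair:
  3B -> 'BBB'
  1A -> 'A'
  5A -> 'AAAAA'
  5D -> 'DDDDD'
  8B -> 'BBBBBBBB'
  6D -> 'DDDDDD'

Decoded = BBBAAAAAADDDDDBBBBBBBBDDDDDD


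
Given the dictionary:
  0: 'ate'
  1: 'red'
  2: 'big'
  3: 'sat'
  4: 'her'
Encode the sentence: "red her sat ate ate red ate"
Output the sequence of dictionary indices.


Look up each word in the dictionary:
  'red' -> 1
  'her' -> 4
  'sat' -> 3
  'ate' -> 0
  'ate' -> 0
  'red' -> 1
  'ate' -> 0

Encoded: [1, 4, 3, 0, 0, 1, 0]


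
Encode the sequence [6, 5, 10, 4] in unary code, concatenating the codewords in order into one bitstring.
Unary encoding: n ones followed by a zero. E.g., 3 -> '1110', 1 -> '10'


Encode each number as n ones followed by a terminating 0:
  6 -> 1111110 (7 bits)
  5 -> 111110 (6 bits)
  10 -> 11111111110 (11 bits)
  4 -> 11110 (5 bits)
Total length = 7 + 6 + 11 + 5 = 29 bits.

Unary([6, 5, 10, 4]) = 11111101111101111111111011110 (29 bits)


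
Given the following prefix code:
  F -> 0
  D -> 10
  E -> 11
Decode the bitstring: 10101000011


Decoding step by step:
Bits 10 -> D
Bits 10 -> D
Bits 10 -> D
Bits 0 -> F
Bits 0 -> F
Bits 0 -> F
Bits 11 -> E


Decoded message: DDDFFFE


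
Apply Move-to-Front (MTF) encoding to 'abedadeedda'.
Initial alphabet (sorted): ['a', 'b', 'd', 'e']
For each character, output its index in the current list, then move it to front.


MTF encoding:
'a': index 0 in ['a', 'b', 'd', 'e'] -> ['a', 'b', 'd', 'e']
'b': index 1 in ['a', 'b', 'd', 'e'] -> ['b', 'a', 'd', 'e']
'e': index 3 in ['b', 'a', 'd', 'e'] -> ['e', 'b', 'a', 'd']
'd': index 3 in ['e', 'b', 'a', 'd'] -> ['d', 'e', 'b', 'a']
'a': index 3 in ['d', 'e', 'b', 'a'] -> ['a', 'd', 'e', 'b']
'd': index 1 in ['a', 'd', 'e', 'b'] -> ['d', 'a', 'e', 'b']
'e': index 2 in ['d', 'a', 'e', 'b'] -> ['e', 'd', 'a', 'b']
'e': index 0 in ['e', 'd', 'a', 'b'] -> ['e', 'd', 'a', 'b']
'd': index 1 in ['e', 'd', 'a', 'b'] -> ['d', 'e', 'a', 'b']
'd': index 0 in ['d', 'e', 'a', 'b'] -> ['d', 'e', 'a', 'b']
'a': index 2 in ['d', 'e', 'a', 'b'] -> ['a', 'd', 'e', 'b']


Output: [0, 1, 3, 3, 3, 1, 2, 0, 1, 0, 2]


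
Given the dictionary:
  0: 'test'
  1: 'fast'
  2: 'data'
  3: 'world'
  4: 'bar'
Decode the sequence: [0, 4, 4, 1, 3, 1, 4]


Look up each index in the dictionary:
  0 -> 'test'
  4 -> 'bar'
  4 -> 'bar'
  1 -> 'fast'
  3 -> 'world'
  1 -> 'fast'
  4 -> 'bar'

Decoded: "test bar bar fast world fast bar"


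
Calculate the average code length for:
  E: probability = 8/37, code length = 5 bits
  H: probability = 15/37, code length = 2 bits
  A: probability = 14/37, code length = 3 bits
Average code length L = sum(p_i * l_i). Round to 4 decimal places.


Weighted contributions p_i * l_i:
  E: (8/37) * 5 = 40/37
  H: (15/37) * 2 = 30/37
  A: (14/37) * 3 = 42/37
Sum = (40 + 30 + 42)/37 = 112/37

L = 112/37 = 3.0270 bits/symbol


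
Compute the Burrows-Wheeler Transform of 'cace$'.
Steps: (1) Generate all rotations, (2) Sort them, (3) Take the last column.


Rotations (sorted):
  0: $cace -> last char: e
  1: ace$c -> last char: c
  2: cace$ -> last char: $
  3: ce$ca -> last char: a
  4: e$cac -> last char: c


BWT = ec$ac


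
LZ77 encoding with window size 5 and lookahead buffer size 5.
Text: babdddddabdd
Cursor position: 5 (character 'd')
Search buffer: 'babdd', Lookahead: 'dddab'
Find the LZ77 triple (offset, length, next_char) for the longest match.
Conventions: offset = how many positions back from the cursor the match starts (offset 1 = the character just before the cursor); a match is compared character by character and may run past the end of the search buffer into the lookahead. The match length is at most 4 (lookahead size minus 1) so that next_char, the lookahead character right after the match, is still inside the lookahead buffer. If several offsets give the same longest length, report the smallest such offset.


Try each offset into the search buffer:
  offset=1 (pos 4, char 'd'): match length 3
  offset=2 (pos 3, char 'd'): match length 3
  offset=3 (pos 2, char 'b'): match length 0
  offset=4 (pos 1, char 'a'): match length 0
  offset=5 (pos 0, char 'b'): match length 0
Longest match has length 3, found at offsets 1, 2; take the smallest, offset 1.
next_char = character at position 5 + 3 = 8 -> 'a'

Best match: offset=1, length=3 (matching 'ddd' starting at position 4)
LZ77 triple: (1, 3, 'a')


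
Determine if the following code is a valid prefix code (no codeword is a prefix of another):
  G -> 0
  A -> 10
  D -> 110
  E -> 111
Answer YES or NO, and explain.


Checking each pair (does one codeword prefix another?):
  G='0' vs A='10': no prefix
  G='0' vs D='110': no prefix
  G='0' vs E='111': no prefix
  A='10' vs G='0': no prefix
  A='10' vs D='110': no prefix
  A='10' vs E='111': no prefix
  D='110' vs G='0': no prefix
  D='110' vs A='10': no prefix
  D='110' vs E='111': no prefix
  E='111' vs G='0': no prefix
  E='111' vs A='10': no prefix
  E='111' vs D='110': no prefix
No violation found over all pairs.

YES -- this is a valid prefix code. No codeword is a prefix of any other codeword.


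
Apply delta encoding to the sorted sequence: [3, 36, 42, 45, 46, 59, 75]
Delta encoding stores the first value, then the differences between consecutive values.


First value: 3
Deltas:
  36 - 3 = 33
  42 - 36 = 6
  45 - 42 = 3
  46 - 45 = 1
  59 - 46 = 13
  75 - 59 = 16


Delta encoded: [3, 33, 6, 3, 1, 13, 16]


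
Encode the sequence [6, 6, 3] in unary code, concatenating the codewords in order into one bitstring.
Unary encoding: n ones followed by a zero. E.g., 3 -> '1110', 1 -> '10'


Encode each number as n ones followed by a terminating 0:
  6 -> 1111110 (7 bits)
  6 -> 1111110 (7 bits)
  3 -> 1110 (4 bits)
Total length = 7 + 7 + 4 = 18 bits.

Unary([6, 6, 3]) = 111111011111101110 (18 bits)


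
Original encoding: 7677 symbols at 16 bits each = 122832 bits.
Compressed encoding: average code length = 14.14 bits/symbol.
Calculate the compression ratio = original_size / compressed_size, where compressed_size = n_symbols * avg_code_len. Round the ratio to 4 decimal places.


original_size = n_symbols * orig_bits = 7677 * 16 = 122832 bits
compressed_size = n_symbols * avg_code_len = 7677 * 14.14 = 108552.78 bits
ratio = original_size / compressed_size = 122832 / 108552.78 = 1.1315

Compression ratio = 1.1315


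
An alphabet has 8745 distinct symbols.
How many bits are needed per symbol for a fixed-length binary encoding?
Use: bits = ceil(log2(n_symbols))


log2(8745) = 13.0942
Bracket: 2^13 = 8192 < 8745 <= 2^14 = 16384
So ceil(log2(8745)) = 14

bits = ceil(log2(8745)) = ceil(13.0942) = 14 bits


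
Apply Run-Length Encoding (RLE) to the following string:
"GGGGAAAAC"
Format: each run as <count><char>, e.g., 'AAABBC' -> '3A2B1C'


Scanning runs left to right:
  i=0: run of 'G' x 4 -> '4G'
  i=4: run of 'A' x 4 -> '4A'
  i=8: run of 'C' x 1 -> '1C'

RLE = 4G4A1C


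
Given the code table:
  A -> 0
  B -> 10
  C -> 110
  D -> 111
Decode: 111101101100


Decoding:
111 -> D
10 -> B
110 -> C
110 -> C
0 -> A


Result: DBCCA


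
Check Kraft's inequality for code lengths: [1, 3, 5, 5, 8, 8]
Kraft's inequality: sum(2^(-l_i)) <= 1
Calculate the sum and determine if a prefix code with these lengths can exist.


Sum = 2^(-1) + 2^(-3) + 2^(-5) + 2^(-5) + 2^(-8) + 2^(-8)
    = 0.5 + 0.125 + 0.03125 + 0.03125 + 0.00390625 + 0.00390625
    = 178/256 = 0.6953125
Since 0.6953125 <= 1, Kraft's inequality IS satisfied.
A prefix code with these lengths CAN exist.

Kraft sum = 0.6953125. Satisfied.


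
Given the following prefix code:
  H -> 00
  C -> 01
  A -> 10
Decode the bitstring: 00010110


Decoding step by step:
Bits 00 -> H
Bits 01 -> C
Bits 01 -> C
Bits 10 -> A


Decoded message: HCCA


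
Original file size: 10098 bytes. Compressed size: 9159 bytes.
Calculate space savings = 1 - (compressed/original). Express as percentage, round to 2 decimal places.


ratio = compressed/original = 9159/10098 = 0.907011
savings = 1 - ratio = 1 - 0.907011 = 0.092989
as a percentage: 0.092989 * 100 = 9.3%

Space savings = 1 - 9159/10098 = 9.3%


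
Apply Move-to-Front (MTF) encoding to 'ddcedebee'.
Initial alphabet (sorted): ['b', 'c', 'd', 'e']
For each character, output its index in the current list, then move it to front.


MTF encoding:
'd': index 2 in ['b', 'c', 'd', 'e'] -> ['d', 'b', 'c', 'e']
'd': index 0 in ['d', 'b', 'c', 'e'] -> ['d', 'b', 'c', 'e']
'c': index 2 in ['d', 'b', 'c', 'e'] -> ['c', 'd', 'b', 'e']
'e': index 3 in ['c', 'd', 'b', 'e'] -> ['e', 'c', 'd', 'b']
'd': index 2 in ['e', 'c', 'd', 'b'] -> ['d', 'e', 'c', 'b']
'e': index 1 in ['d', 'e', 'c', 'b'] -> ['e', 'd', 'c', 'b']
'b': index 3 in ['e', 'd', 'c', 'b'] -> ['b', 'e', 'd', 'c']
'e': index 1 in ['b', 'e', 'd', 'c'] -> ['e', 'b', 'd', 'c']
'e': index 0 in ['e', 'b', 'd', 'c'] -> ['e', 'b', 'd', 'c']


Output: [2, 0, 2, 3, 2, 1, 3, 1, 0]


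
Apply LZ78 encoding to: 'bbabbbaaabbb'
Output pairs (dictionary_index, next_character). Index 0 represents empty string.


LZ78 encoding steps:
Dictionary: {0: ''}
Step 1: w='' (idx 0), next='b' -> output (0, 'b'), add 'b' as idx 1
Step 2: w='b' (idx 1), next='a' -> output (1, 'a'), add 'ba' as idx 2
Step 3: w='b' (idx 1), next='b' -> output (1, 'b'), add 'bb' as idx 3
Step 4: w='ba' (idx 2), next='a' -> output (2, 'a'), add 'baa' as idx 4
Step 5: w='' (idx 0), next='a' -> output (0, 'a'), add 'a' as idx 5
Step 6: w='bb' (idx 3), next='b' -> output (3, 'b'), add 'bbb' as idx 6


Encoded: [(0, 'b'), (1, 'a'), (1, 'b'), (2, 'a'), (0, 'a'), (3, 'b')]


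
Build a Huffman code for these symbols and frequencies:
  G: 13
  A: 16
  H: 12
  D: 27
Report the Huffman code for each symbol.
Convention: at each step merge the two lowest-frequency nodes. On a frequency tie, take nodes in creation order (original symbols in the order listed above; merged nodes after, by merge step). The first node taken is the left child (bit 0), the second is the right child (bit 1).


Huffman tree construction:
Step 1: Merge H(12) + G(13) = 25
Step 2: Merge A(16) + (H+G)(25) = 41
Step 3: Merge D(27) + (A+(H+G))(41) = 68
Read each symbol's code off the tree from the root (left child = 0, right child = 1).

Codes:
  G: 111 (length 3)
  A: 10 (length 2)
  H: 110 (length 3)
  D: 0 (length 1)
Average code length: 134/68 = 1.9706 bits/symbol


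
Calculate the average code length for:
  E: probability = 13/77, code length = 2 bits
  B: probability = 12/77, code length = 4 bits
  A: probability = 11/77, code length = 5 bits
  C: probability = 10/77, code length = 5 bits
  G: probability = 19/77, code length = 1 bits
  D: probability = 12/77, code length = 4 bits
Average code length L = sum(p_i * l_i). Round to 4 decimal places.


Weighted contributions p_i * l_i:
  E: (13/77) * 2 = 26/77
  B: (12/77) * 4 = 48/77
  A: (11/77) * 5 = 55/77
  C: (10/77) * 5 = 50/77
  G: (19/77) * 1 = 19/77
  D: (12/77) * 4 = 48/77
Sum = (26 + 48 + 55 + 50 + 19 + 48)/77 = 246/77

L = 246/77 = 3.1948 bits/symbol


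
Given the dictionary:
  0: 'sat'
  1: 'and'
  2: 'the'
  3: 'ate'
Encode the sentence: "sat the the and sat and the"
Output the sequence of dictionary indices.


Look up each word in the dictionary:
  'sat' -> 0
  'the' -> 2
  'the' -> 2
  'and' -> 1
  'sat' -> 0
  'and' -> 1
  'the' -> 2

Encoded: [0, 2, 2, 1, 0, 1, 2]


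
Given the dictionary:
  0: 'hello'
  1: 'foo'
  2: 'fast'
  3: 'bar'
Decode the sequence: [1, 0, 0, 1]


Look up each index in the dictionary:
  1 -> 'foo'
  0 -> 'hello'
  0 -> 'hello'
  1 -> 'foo'

Decoded: "foo hello hello foo"


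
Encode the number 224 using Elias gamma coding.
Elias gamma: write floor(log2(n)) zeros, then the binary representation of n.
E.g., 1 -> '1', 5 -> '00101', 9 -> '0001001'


num_bits = floor(log2(224)) + 1 = 8
leading_zeros = num_bits - 1 = 7
binary(224) = 11100000

Elias gamma(224) = '0000000' + '11100000' = 000000011100000 (15 bits)


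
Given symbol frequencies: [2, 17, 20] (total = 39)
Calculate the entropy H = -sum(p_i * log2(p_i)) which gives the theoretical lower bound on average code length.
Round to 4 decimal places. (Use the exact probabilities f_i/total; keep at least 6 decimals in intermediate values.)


Per-symbol terms -p_i * log2(p_i) with p_i = f_i/39:
  p = 2/39 = 0.051282: log2(p) = -4.285402, -p*log2(p) = 0.219764
  p = 17/39 = 0.435897: log2(p) = -1.197939, -p*log2(p) = 0.522179
  p = 20/39 = 0.512821: log2(p) = -0.963474, -p*log2(p) = 0.494089
H = 0.219764 + 0.522179 + 0.494089 = 1.236032

H = 1.236 bits/symbol


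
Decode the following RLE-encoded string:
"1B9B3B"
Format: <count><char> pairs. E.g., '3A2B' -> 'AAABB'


Expanding each <count><char> pair:
  1B -> 'B'
  9B -> 'BBBBBBBBB'
  3B -> 'BBB'

Decoded = BBBBBBBBBBBBB


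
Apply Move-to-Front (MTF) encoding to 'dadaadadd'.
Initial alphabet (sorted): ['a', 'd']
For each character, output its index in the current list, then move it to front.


MTF encoding:
'd': index 1 in ['a', 'd'] -> ['d', 'a']
'a': index 1 in ['d', 'a'] -> ['a', 'd']
'd': index 1 in ['a', 'd'] -> ['d', 'a']
'a': index 1 in ['d', 'a'] -> ['a', 'd']
'a': index 0 in ['a', 'd'] -> ['a', 'd']
'd': index 1 in ['a', 'd'] -> ['d', 'a']
'a': index 1 in ['d', 'a'] -> ['a', 'd']
'd': index 1 in ['a', 'd'] -> ['d', 'a']
'd': index 0 in ['d', 'a'] -> ['d', 'a']


Output: [1, 1, 1, 1, 0, 1, 1, 1, 0]


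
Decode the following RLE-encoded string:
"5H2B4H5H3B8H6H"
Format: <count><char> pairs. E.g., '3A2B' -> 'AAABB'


Expanding each <count><char> pair:
  5H -> 'HHHHH'
  2B -> 'BB'
  4H -> 'HHHH'
  5H -> 'HHHHH'
  3B -> 'BBB'
  8H -> 'HHHHHHHH'
  6H -> 'HHHHHH'

Decoded = HHHHHBBHHHHHHHHHBBBHHHHHHHHHHHHHH


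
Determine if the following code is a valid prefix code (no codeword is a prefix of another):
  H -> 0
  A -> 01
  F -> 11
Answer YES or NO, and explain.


Checking each pair (does one codeword prefix another?):
  H='0' vs A='01': prefix -- VIOLATION

NO -- this is NOT a valid prefix code. H (0) is a prefix of A (01).
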